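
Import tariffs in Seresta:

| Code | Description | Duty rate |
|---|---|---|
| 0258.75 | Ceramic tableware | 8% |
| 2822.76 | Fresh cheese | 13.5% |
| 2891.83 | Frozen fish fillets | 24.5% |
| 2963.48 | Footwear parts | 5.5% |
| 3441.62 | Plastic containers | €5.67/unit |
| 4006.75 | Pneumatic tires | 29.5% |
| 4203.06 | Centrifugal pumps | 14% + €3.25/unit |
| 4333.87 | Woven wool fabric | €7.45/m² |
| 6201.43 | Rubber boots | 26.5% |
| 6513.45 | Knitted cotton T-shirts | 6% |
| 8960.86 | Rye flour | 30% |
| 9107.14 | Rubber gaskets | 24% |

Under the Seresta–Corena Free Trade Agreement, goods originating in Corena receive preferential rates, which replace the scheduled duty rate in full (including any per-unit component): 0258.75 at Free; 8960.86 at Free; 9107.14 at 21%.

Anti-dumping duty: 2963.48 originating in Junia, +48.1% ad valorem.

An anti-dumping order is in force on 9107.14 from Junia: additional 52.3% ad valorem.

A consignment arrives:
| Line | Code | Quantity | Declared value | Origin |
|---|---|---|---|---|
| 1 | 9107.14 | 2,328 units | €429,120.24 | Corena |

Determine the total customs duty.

€90,115.25

Line 1 (9107.14, Corena, 2,328 units, €429,120.24):
Base rate for 9107.14 is 24%.
Origin Corena qualifies under the Seresta–Corena agreement and 9107.14 is covered: preferential rate 21% applies instead.
The additional-duty order on 9107.14 targets Junia, not Corena; it does not apply.
Duty = €429,120.24 × 21% = €90,115.25.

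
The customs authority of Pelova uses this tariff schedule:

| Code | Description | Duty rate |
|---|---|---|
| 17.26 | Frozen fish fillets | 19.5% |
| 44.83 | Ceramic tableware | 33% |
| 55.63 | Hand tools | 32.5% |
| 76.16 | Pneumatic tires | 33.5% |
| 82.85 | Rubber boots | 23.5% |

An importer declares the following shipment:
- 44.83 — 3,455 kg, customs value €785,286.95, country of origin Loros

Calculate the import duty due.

€259,144.69

Line 1 (44.83, Loros, 3,455 kg, €785,286.95):
Base rate for 44.83 is 33%.
Duty = €785,286.95 × 33% = €259,144.69.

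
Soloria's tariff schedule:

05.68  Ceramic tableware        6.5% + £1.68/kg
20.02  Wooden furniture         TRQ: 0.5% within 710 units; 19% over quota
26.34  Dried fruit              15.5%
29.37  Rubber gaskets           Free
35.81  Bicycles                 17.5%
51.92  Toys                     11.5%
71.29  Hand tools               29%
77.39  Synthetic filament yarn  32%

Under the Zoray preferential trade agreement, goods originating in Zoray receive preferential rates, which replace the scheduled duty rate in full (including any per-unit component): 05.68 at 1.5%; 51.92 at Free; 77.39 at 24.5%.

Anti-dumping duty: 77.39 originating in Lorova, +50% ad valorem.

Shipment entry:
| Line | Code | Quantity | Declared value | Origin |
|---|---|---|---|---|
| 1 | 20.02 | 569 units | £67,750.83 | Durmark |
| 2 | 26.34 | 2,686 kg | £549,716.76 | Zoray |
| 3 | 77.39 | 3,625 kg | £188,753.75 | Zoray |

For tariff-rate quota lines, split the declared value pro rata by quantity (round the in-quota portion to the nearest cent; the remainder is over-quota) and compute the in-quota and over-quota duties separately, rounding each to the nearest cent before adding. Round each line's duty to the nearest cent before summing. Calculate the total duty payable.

Line 1 (20.02, Durmark, 569 units, £67,750.83):
Code 20.02 is under a tariff-rate quota (threshold 710 units). Quantity 569 units is within the quota, so the in-quota rate 0.5% applies to the full value.
Duty = £67,750.83 × 0.5% = £338.75.
Line 2 (26.34, Zoray, 2,686 kg, £549,716.76):
Base rate for 26.34 is 15.5%.
Origin Zoray is the FTA partner but 26.34 is not on the preference list; base rate stands.
Duty = £549,716.76 × 15.5% = £85,206.10.
Line 3 (77.39, Zoray, 3,625 kg, £188,753.75):
Base rate for 77.39 is 32%.
Origin Zoray qualifies under the Soloria–Zoray agreement and 77.39 is covered: preferential rate 24.5% applies instead.
The additional-duty order on 77.39 targets Lorova, not Zoray; it does not apply.
Duty = £188,753.75 × 24.5% = £46,244.67.
Total = £338.75 + £85,206.10 + £46,244.67 = £131,789.52.

£131,789.52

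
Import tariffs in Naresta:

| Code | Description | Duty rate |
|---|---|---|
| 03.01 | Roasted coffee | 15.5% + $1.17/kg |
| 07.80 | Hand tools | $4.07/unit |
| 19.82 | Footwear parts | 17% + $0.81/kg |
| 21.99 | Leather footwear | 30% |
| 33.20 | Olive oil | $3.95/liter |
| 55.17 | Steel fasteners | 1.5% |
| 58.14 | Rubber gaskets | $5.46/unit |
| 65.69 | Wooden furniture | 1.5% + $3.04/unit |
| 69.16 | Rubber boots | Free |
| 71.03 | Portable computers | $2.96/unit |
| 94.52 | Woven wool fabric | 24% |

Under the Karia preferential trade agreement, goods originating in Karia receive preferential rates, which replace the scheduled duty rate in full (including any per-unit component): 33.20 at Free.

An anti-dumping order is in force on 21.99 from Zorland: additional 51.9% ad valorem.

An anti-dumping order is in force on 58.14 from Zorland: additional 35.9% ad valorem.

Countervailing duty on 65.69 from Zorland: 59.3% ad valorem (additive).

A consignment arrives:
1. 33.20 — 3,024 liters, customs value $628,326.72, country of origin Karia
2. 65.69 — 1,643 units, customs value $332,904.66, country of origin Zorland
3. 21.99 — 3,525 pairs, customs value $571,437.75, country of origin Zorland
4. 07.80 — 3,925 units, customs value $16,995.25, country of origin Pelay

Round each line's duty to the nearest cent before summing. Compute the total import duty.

$691,383.02

Line 1 (33.20, Karia, 3,024 liters, $628,326.72):
Base rate for 33.20 is $3.95/liter.
Origin Karia qualifies under the Naresta–Karia agreement and 33.20 is covered: preferential rate Free applies instead.
Duty = $628,326.72 × 0% = $0.00.
Line 2 (65.69, Zorland, 1,643 units, $332,904.66):
Base rate for 65.69 is 1.5% + $3.04/unit.
Additional duty on 65.69 from Zorland: +59.3%. Applied ad valorem rate: 1.5% + 59.3% = 60.8%.
Duty = $332,904.66 × 60.8% + 1,643 × $3.04 = $207,400.75.
Line 3 (21.99, Zorland, 3,525 pairs, $571,437.75):
Base rate for 21.99 is 30%.
Additional duty on 21.99 from Zorland: +51.9%. Applied ad valorem rate: 30% + 51.9% = 81.9%.
Duty = $571,437.75 × 81.9% = $468,007.52.
Line 4 (07.80, Pelay, 3,925 units, $16,995.25):
Base rate for 07.80 is $4.07/unit.
Duty = 3,925 × $4.07 = $15,974.75.
Total = $0.00 + $207,400.75 + $468,007.52 + $15,974.75 = $691,383.02.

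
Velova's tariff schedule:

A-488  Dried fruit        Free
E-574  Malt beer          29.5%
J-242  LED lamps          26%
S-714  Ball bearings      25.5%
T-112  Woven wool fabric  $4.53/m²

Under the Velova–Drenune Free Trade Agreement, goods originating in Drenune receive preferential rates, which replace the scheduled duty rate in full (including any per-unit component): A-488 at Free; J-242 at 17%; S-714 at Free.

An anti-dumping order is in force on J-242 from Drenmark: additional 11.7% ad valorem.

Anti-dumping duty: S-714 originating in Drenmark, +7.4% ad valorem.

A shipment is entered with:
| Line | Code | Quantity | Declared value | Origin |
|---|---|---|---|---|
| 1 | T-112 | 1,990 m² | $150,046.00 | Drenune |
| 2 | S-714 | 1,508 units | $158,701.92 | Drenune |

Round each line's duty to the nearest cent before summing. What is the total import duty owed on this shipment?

Line 1 (T-112, Drenune, 1,990 m², $150,046.00):
Base rate for T-112 is $4.53/m².
Origin Drenune is the FTA partner but T-112 is not on the preference list; base rate stands.
Duty = 1,990 × $4.53 = $9,014.70.
Line 2 (S-714, Drenune, 1,508 units, $158,701.92):
Base rate for S-714 is 25.5%.
Origin Drenune qualifies under the Velova–Drenune agreement and S-714 is covered: preferential rate Free applies instead.
The additional-duty order on S-714 targets Drenmark, not Drenune; it does not apply.
Duty = $158,701.92 × 0% = $0.00.
Total = $9,014.70 + $0.00 = $9,014.70.

$9,014.70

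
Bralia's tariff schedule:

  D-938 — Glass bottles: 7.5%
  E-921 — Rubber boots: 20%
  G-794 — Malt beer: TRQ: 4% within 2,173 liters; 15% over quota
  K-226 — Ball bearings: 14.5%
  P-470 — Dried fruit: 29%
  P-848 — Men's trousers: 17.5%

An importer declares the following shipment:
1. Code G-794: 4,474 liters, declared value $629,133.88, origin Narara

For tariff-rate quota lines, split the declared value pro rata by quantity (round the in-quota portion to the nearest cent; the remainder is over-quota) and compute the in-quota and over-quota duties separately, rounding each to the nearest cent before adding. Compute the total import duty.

$60,757.68

Line 1 (G-794, Narara, 4,474 liters, $629,133.88):
Code G-794 is under a tariff-rate quota (threshold 2,173 liters). In-quota: 2,173 liters at 4%; over-quota: 2,301 liters at 15%.
Pro-rata value split: in-quota = $629,133.88 × 2,173/4,474 = $305,567.26; over-quota = $629,133.88 − $305,567.26 = $323,566.62.
In-quota duty = $305,567.26 × 4% = $12,222.69. Over-quota duty = $323,566.62 × 15% = $48,534.99.
Line duty = $12,222.69 + $48,534.99 = $60,757.68.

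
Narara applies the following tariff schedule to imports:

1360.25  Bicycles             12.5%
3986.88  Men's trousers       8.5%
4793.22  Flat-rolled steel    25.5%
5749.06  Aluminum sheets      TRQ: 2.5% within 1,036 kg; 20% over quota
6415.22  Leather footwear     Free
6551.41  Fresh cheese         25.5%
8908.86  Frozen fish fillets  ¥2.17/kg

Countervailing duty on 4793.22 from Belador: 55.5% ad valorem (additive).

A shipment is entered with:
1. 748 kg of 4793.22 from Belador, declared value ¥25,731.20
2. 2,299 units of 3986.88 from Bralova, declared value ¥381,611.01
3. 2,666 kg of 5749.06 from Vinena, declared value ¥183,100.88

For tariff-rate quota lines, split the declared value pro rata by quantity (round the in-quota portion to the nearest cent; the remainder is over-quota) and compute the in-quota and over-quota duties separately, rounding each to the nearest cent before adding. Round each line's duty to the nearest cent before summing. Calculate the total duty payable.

¥77,447.70

Line 1 (4793.22, Belador, 748 kg, ¥25,731.20):
Base rate for 4793.22 is 25.5%.
Additional duty on 4793.22 from Belador: +55.5%. Applied ad valorem rate: 25.5% + 55.5% = 81%.
Duty = ¥25,731.20 × 81% = ¥20,842.27.
Line 2 (3986.88, Bralova, 2,299 units, ¥381,611.01):
Base rate for 3986.88 is 8.5%.
Duty = ¥381,611.01 × 8.5% = ¥32,436.94.
Line 3 (5749.06, Vinena, 2,666 kg, ¥183,100.88):
Code 5749.06 is under a tariff-rate quota (threshold 1,036 kg). In-quota: 1,036 kg at 2.5%; over-quota: 1,630 kg at 20%.
Pro-rata value split: in-quota = ¥183,100.88 × 1,036/2,666 = ¥71,152.48; over-quota = ¥183,100.88 − ¥71,152.48 = ¥111,948.40.
In-quota duty = ¥71,152.48 × 2.5% = ¥1,778.81. Over-quota duty = ¥111,948.40 × 20% = ¥22,389.68.
Line duty = ¥1,778.81 + ¥22,389.68 = ¥24,168.49.
Total = ¥20,842.27 + ¥32,436.94 + ¥24,168.49 = ¥77,447.70.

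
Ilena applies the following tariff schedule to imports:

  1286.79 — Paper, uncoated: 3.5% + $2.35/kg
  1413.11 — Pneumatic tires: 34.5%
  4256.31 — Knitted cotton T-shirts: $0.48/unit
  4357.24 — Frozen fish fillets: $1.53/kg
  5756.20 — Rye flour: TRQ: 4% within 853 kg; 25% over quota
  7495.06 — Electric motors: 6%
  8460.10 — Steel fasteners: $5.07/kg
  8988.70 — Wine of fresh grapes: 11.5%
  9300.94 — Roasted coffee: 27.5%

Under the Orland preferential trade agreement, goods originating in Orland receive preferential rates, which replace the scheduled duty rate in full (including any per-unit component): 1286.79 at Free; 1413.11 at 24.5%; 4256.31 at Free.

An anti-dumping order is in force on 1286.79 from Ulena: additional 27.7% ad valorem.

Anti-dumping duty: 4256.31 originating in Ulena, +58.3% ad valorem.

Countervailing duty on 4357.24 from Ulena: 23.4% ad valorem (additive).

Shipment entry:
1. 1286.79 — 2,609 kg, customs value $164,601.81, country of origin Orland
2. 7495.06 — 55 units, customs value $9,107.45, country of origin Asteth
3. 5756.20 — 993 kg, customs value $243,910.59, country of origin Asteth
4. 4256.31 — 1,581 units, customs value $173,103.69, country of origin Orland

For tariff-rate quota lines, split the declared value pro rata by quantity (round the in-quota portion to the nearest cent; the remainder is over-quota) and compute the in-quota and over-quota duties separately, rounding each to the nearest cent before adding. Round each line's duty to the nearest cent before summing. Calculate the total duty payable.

Line 1 (1286.79, Orland, 2,609 kg, $164,601.81):
Base rate for 1286.79 is 3.5% + $2.35/kg.
Origin Orland qualifies under the Ilena–Orland agreement and 1286.79 is covered: preferential rate Free applies instead.
The additional-duty order on 1286.79 targets Ulena, not Orland; it does not apply.
Duty = $164,601.81 × 0% = $0.00.
Line 2 (7495.06, Asteth, 55 units, $9,107.45):
Base rate for 7495.06 is 6%.
Duty = $9,107.45 × 6% = $546.45.
Line 3 (5756.20, Asteth, 993 kg, $243,910.59):
Code 5756.20 is under a tariff-rate quota (threshold 853 kg). In-quota: 853 kg at 4%; over-quota: 140 kg at 25%.
Pro-rata value split: in-quota = $243,910.59 × 853/993 = $209,522.39; over-quota = $243,910.59 − $209,522.39 = $34,388.20.
In-quota duty = $209,522.39 × 4% = $8,380.90. Over-quota duty = $34,388.20 × 25% = $8,597.05.
Line duty = $8,380.90 + $8,597.05 = $16,977.95.
Line 4 (4256.31, Orland, 1,581 units, $173,103.69):
Base rate for 4256.31 is $0.48/unit.
Origin Orland qualifies under the Ilena–Orland agreement and 4256.31 is covered: preferential rate Free applies instead.
The additional-duty order on 4256.31 targets Ulena, not Orland; it does not apply.
Duty = $173,103.69 × 0% = $0.00.
Total = $0.00 + $546.45 + $16,977.95 + $0.00 = $17,524.40.

$17,524.40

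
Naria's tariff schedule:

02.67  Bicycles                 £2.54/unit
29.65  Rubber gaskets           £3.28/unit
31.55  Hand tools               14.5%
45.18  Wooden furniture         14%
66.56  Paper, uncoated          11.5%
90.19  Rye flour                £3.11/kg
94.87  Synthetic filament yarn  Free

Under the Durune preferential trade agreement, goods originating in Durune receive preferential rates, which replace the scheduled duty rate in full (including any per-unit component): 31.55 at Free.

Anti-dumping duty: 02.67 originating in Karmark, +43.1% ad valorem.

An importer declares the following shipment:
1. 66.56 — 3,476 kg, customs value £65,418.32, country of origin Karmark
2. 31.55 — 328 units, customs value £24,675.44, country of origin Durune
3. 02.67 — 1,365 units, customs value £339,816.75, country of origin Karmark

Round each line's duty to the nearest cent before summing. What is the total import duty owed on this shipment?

Line 1 (66.56, Karmark, 3,476 kg, £65,418.32):
Base rate for 66.56 is 11.5%.
Duty = £65,418.32 × 11.5% = £7,523.11.
Line 2 (31.55, Durune, 328 units, £24,675.44):
Base rate for 31.55 is 14.5%.
Origin Durune qualifies under the Naria–Durune agreement and 31.55 is covered: preferential rate Free applies instead.
Duty = £24,675.44 × 0% = £0.00.
Line 3 (02.67, Karmark, 1,365 units, £339,816.75):
Base rate for 02.67 is £2.54/unit.
Additional duty on 02.67 from Karmark: +43.1% ad valorem. Applied ad valorem rate = 43.1%.
Duty = £339,816.75 × 43.1% + 1,365 × £2.54 = £149,928.12.
Total = £7,523.11 + £0.00 + £149,928.12 = £157,451.23.

£157,451.23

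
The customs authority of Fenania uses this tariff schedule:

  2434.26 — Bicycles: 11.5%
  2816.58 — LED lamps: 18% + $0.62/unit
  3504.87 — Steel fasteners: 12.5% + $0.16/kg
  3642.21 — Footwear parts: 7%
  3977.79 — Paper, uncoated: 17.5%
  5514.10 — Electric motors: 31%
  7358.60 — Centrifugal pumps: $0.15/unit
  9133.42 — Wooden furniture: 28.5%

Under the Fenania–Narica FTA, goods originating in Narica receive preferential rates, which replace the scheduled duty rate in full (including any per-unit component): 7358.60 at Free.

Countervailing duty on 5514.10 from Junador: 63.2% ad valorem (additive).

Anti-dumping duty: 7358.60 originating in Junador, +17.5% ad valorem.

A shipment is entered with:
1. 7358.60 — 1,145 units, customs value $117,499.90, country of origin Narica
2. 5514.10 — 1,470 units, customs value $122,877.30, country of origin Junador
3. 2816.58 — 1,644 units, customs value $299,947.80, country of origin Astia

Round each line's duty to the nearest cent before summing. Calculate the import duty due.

Line 1 (7358.60, Narica, 1,145 units, $117,499.90):
Base rate for 7358.60 is $0.15/unit.
Origin Narica qualifies under the Fenania–Narica agreement and 7358.60 is covered: preferential rate Free applies instead.
The additional-duty order on 7358.60 targets Junador, not Narica; it does not apply.
Duty = $117,499.90 × 0% = $0.00.
Line 2 (5514.10, Junador, 1,470 units, $122,877.30):
Base rate for 5514.10 is 31%.
Additional duty on 5514.10 from Junador: +63.2%. Applied ad valorem rate: 31% + 63.2% = 94.2%.
Duty = $122,877.30 × 94.2% = $115,750.42.
Line 3 (2816.58, Astia, 1,644 units, $299,947.80):
Base rate for 2816.58 is 18% + $0.62/unit.
Duty = $299,947.80 × 18% + 1,644 × $0.62 = $55,009.88.
Total = $0.00 + $115,750.42 + $55,009.88 = $170,760.30.

$170,760.30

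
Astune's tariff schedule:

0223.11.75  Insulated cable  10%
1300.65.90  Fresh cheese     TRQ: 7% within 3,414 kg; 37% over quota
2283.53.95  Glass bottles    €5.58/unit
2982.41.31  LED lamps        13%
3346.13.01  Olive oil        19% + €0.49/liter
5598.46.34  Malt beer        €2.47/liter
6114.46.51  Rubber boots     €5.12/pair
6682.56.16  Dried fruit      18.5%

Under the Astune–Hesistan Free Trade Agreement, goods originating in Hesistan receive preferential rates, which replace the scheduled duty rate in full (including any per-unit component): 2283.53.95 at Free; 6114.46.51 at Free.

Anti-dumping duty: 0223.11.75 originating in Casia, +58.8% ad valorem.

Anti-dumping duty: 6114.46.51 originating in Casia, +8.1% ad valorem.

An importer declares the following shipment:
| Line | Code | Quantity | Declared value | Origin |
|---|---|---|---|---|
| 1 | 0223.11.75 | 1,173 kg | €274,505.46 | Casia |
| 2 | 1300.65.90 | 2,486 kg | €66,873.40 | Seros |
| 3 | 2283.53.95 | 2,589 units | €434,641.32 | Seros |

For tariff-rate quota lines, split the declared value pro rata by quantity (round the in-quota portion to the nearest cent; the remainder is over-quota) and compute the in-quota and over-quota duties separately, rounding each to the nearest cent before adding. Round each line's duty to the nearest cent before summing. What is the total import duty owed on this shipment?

€207,987.52

Line 1 (0223.11.75, Casia, 1,173 kg, €274,505.46):
Base rate for 0223.11.75 is 10%.
Additional duty on 0223.11.75 from Casia: +58.8%. Applied ad valorem rate: 10% + 58.8% = 68.8%.
Duty = €274,505.46 × 68.8% = €188,859.76.
Line 2 (1300.65.90, Seros, 2,486 kg, €66,873.40):
Code 1300.65.90 is under a tariff-rate quota (threshold 3,414 kg). Quantity 2,486 kg is within the quota, so the in-quota rate 7% applies to the full value.
Duty = €66,873.40 × 7% = €4,681.14.
Line 3 (2283.53.95, Seros, 2,589 units, €434,641.32):
Base rate for 2283.53.95 is €5.58/unit.
2283.53.95 has an FTA preferential rate, but origin Seros is not Hesistan; base rate stands.
Duty = 2,589 × €5.58 = €14,446.62.
Total = €188,859.76 + €4,681.14 + €14,446.62 = €207,987.52.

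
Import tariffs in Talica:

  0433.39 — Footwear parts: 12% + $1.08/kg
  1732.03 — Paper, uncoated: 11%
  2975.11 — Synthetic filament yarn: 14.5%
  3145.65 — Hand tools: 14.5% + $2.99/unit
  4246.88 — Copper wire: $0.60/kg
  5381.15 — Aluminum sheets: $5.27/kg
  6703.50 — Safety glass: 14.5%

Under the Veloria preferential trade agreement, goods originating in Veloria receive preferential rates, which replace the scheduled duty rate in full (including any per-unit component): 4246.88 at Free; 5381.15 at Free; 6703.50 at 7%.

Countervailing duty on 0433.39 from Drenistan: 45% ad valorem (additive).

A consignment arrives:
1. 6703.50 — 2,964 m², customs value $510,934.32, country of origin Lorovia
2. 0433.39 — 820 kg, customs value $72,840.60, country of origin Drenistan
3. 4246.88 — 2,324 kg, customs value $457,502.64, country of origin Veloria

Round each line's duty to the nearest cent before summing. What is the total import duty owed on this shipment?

$116,490.22

Line 1 (6703.50, Lorovia, 2,964 m², $510,934.32):
Base rate for 6703.50 is 14.5%.
6703.50 has an FTA preferential rate, but origin Lorovia is not Veloria; base rate stands.
Duty = $510,934.32 × 14.5% = $74,085.48.
Line 2 (0433.39, Drenistan, 820 kg, $72,840.60):
Base rate for 0433.39 is 12% + $1.08/kg.
Additional duty on 0433.39 from Drenistan: +45%. Applied ad valorem rate: 12% + 45% = 57%.
Duty = $72,840.60 × 57% + 820 × $1.08 = $42,404.74.
Line 3 (4246.88, Veloria, 2,324 kg, $457,502.64):
Base rate for 4246.88 is $0.60/kg.
Origin Veloria qualifies under the Talica–Veloria agreement and 4246.88 is covered: preferential rate Free applies instead.
Duty = $457,502.64 × 0% = $0.00.
Total = $74,085.48 + $42,404.74 + $0.00 = $116,490.22.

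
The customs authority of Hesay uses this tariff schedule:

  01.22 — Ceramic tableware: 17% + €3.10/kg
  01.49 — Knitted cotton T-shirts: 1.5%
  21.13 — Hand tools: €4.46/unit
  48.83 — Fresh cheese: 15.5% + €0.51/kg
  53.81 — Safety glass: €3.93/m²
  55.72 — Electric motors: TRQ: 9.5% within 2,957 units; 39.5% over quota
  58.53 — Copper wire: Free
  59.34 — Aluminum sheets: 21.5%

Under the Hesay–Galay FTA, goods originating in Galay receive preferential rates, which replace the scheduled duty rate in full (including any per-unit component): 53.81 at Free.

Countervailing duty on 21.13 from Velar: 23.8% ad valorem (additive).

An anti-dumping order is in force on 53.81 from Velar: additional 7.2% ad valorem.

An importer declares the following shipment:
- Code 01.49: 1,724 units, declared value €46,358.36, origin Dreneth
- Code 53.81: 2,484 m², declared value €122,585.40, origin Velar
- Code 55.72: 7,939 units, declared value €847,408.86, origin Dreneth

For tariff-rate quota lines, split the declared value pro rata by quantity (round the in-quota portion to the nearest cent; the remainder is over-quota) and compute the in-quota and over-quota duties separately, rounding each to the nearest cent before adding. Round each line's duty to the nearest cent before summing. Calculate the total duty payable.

€259,321.10

Line 1 (01.49, Dreneth, 1,724 units, €46,358.36):
Base rate for 01.49 is 1.5%.
Duty = €46,358.36 × 1.5% = €695.38.
Line 2 (53.81, Velar, 2,484 m², €122,585.40):
Base rate for 53.81 is €3.93/m².
53.81 has an FTA preferential rate, but origin Velar is not Galay; base rate stands.
Additional duty on 53.81 from Velar: +7.2% ad valorem. Applied ad valorem rate = 7.2%.
Duty = €122,585.40 × 7.2% + 2,484 × €3.93 = €18,588.27.
Line 3 (55.72, Dreneth, 7,939 units, €847,408.86):
Code 55.72 is under a tariff-rate quota (threshold 2,957 units). In-quota: 2,957 units at 9.5%; over-quota: 4,982 units at 39.5%.
Pro-rata value split: in-quota = €847,408.86 × 2,957/7,939 = €315,630.18; over-quota = €847,408.86 − €315,630.18 = €531,778.68.
In-quota duty = €315,630.18 × 9.5% = €29,984.87. Over-quota duty = €531,778.68 × 39.5% = €210,052.58.
Line duty = €29,984.87 + €210,052.58 = €240,037.45.
Total = €695.38 + €18,588.27 + €240,037.45 = €259,321.10.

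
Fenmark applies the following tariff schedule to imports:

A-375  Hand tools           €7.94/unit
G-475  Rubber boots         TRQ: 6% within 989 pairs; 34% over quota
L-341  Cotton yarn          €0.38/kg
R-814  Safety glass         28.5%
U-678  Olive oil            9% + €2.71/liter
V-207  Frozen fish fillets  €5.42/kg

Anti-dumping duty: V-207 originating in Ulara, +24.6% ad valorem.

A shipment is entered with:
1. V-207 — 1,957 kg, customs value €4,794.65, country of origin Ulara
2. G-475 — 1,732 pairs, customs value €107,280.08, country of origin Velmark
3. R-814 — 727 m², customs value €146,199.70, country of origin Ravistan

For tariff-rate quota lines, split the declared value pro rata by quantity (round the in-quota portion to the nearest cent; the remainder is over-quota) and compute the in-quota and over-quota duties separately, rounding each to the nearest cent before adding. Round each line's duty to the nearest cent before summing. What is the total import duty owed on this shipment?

Line 1 (V-207, Ulara, 1,957 kg, €4,794.65):
Base rate for V-207 is €5.42/kg.
Additional duty on V-207 from Ulara: +24.6% ad valorem. Applied ad valorem rate = 24.6%.
Duty = €4,794.65 × 24.6% + 1,957 × €5.42 = €11,786.42.
Line 2 (G-475, Velmark, 1,732 pairs, €107,280.08):
Code G-475 is under a tariff-rate quota (threshold 989 pairs). In-quota: 989 pairs at 6%; over-quota: 743 pairs at 34%.
Pro-rata value split: in-quota = €107,280.08 × 989/1,732 = €61,258.66; over-quota = €107,280.08 − €61,258.66 = €46,021.42.
In-quota duty = €61,258.66 × 6% = €3,675.52. Over-quota duty = €46,021.42 × 34% = €15,647.28.
Line duty = €3,675.52 + €15,647.28 = €19,322.80.
Line 3 (R-814, Ravistan, 727 m², €146,199.70):
Base rate for R-814 is 28.5%.
Duty = €146,199.70 × 28.5% = €41,666.91.
Total = €11,786.42 + €19,322.80 + €41,666.91 = €72,776.13.

€72,776.13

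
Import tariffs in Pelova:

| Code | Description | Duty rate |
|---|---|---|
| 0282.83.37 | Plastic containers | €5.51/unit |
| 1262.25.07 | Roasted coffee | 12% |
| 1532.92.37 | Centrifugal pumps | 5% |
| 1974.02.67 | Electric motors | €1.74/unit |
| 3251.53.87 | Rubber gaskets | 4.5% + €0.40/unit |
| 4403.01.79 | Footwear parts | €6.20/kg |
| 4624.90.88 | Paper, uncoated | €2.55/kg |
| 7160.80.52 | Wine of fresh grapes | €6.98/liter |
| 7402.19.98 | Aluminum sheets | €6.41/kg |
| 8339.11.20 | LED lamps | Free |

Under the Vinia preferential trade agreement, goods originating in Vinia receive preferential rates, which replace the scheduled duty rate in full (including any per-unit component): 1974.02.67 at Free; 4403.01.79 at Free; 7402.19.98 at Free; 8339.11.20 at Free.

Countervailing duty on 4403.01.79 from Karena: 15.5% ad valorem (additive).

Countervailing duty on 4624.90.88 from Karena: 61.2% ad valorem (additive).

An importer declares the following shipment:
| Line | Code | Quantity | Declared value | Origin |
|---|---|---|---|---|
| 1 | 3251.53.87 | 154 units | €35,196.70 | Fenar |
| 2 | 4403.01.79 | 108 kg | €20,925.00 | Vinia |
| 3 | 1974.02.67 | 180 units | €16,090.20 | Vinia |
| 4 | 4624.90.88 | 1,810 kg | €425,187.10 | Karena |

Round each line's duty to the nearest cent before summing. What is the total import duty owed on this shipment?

Line 1 (3251.53.87, Fenar, 154 units, €35,196.70):
Base rate for 3251.53.87 is 4.5% + €0.40/unit.
Duty = €35,196.70 × 4.5% + 154 × €0.40 = €1,645.45.
Line 2 (4403.01.79, Vinia, 108 kg, €20,925.00):
Base rate for 4403.01.79 is €6.20/kg.
Origin Vinia qualifies under the Pelova–Vinia agreement and 4403.01.79 is covered: preferential rate Free applies instead.
The additional-duty order on 4403.01.79 targets Karena, not Vinia; it does not apply.
Duty = €20,925.00 × 0% = €0.00.
Line 3 (1974.02.67, Vinia, 180 units, €16,090.20):
Base rate for 1974.02.67 is €1.74/unit.
Origin Vinia qualifies under the Pelova–Vinia agreement and 1974.02.67 is covered: preferential rate Free applies instead.
Duty = €16,090.20 × 0% = €0.00.
Line 4 (4624.90.88, Karena, 1,810 kg, €425,187.10):
Base rate for 4624.90.88 is €2.55/kg.
Additional duty on 4624.90.88 from Karena: +61.2% ad valorem. Applied ad valorem rate = 61.2%.
Duty = €425,187.10 × 61.2% + 1,810 × €2.55 = €264,830.01.
Total = €1,645.45 + €0.00 + €0.00 + €264,830.01 = €266,475.46.

€266,475.46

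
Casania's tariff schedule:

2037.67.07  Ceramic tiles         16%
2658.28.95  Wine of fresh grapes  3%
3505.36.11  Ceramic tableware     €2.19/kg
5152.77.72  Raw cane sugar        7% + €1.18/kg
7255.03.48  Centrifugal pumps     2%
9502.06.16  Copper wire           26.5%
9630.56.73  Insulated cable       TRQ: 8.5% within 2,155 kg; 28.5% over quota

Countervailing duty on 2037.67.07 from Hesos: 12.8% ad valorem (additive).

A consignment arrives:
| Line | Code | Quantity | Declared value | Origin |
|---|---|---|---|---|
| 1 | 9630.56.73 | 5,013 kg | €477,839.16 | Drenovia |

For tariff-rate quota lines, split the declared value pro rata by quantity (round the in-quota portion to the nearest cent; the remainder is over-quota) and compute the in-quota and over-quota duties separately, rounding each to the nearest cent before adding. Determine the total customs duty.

Line 1 (9630.56.73, Drenovia, 5,013 kg, €477,839.16):
Code 9630.56.73 is under a tariff-rate quota (threshold 2,155 kg). In-quota: 2,155 kg at 8.5%; over-quota: 2,858 kg at 28.5%.
Pro-rata value split: in-quota = €477,839.16 × 2,155/5,013 = €205,414.60; over-quota = €477,839.16 − €205,414.60 = €272,424.56.
In-quota duty = €205,414.60 × 8.5% = €17,460.24. Over-quota duty = €272,424.56 × 28.5% = €77,641.00.
Line duty = €17,460.24 + €77,641.00 = €95,101.24.

€95,101.24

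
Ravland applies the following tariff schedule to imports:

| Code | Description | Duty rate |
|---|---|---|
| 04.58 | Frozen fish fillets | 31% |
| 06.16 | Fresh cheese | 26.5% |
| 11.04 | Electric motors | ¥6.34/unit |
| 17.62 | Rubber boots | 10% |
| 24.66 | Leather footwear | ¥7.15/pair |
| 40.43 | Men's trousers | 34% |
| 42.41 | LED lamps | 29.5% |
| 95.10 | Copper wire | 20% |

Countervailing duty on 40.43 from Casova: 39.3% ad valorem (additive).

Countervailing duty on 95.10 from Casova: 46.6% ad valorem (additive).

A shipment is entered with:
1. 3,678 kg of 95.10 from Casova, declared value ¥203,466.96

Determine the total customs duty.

Line 1 (95.10, Casova, 3,678 kg, ¥203,466.96):
Base rate for 95.10 is 20%.
Additional duty on 95.10 from Casova: +46.6%. Applied ad valorem rate: 20% + 46.6% = 66.6%.
Duty = ¥203,466.96 × 66.6% = ¥135,509.00.

¥135,509.00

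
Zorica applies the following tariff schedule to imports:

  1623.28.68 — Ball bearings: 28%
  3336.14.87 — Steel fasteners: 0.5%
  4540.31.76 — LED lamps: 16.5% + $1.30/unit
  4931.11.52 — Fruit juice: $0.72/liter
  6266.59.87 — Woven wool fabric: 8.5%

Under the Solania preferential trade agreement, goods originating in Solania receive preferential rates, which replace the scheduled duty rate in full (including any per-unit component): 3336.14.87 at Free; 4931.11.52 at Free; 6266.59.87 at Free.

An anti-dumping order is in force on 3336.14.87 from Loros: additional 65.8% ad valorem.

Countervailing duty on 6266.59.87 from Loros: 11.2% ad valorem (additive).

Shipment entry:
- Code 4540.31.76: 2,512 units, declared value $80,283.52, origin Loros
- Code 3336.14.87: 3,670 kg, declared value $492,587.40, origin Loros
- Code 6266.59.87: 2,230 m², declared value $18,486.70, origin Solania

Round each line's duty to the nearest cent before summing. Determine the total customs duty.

$343,097.83

Line 1 (4540.31.76, Loros, 2,512 units, $80,283.52):
Base rate for 4540.31.76 is 16.5% + $1.30/unit.
Duty = $80,283.52 × 16.5% + 2,512 × $1.30 = $16,512.38.
Line 2 (3336.14.87, Loros, 3,670 kg, $492,587.40):
Base rate for 3336.14.87 is 0.5%.
3336.14.87 has an FTA preferential rate, but origin Loros is not Solania; base rate stands.
Additional duty on 3336.14.87 from Loros: +65.8%. Applied ad valorem rate: 0.5% + 65.8% = 66.3%.
Duty = $492,587.40 × 66.3% = $326,585.45.
Line 3 (6266.59.87, Solania, 2,230 m², $18,486.70):
Base rate for 6266.59.87 is 8.5%.
Origin Solania qualifies under the Zorica–Solania agreement and 6266.59.87 is covered: preferential rate Free applies instead.
The additional-duty order on 6266.59.87 targets Loros, not Solania; it does not apply.
Duty = $18,486.70 × 0% = $0.00.
Total = $16,512.38 + $326,585.45 + $0.00 = $343,097.83.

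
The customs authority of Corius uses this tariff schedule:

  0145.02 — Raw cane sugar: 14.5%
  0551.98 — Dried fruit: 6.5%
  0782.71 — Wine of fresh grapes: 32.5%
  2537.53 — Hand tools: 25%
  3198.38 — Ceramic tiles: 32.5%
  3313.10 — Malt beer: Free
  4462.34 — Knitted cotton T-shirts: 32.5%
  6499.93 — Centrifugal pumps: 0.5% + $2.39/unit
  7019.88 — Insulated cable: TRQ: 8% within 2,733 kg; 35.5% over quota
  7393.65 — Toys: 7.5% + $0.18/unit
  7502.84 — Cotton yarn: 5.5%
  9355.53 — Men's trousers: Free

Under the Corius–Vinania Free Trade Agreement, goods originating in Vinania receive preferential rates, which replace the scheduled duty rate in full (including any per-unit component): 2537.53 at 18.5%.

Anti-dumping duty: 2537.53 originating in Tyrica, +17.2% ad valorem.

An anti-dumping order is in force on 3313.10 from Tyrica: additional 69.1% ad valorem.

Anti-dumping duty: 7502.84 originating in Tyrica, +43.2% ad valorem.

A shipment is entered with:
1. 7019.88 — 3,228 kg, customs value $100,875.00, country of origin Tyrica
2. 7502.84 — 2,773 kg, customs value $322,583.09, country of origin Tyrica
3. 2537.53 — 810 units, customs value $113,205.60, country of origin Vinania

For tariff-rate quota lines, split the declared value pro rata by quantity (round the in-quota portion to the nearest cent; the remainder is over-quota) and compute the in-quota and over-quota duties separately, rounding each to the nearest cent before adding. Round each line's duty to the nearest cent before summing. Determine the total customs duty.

Line 1 (7019.88, Tyrica, 3,228 kg, $100,875.00):
Code 7019.88 is under a tariff-rate quota (threshold 2,733 kg). In-quota: 2,733 kg at 8%; over-quota: 495 kg at 35.5%.
Pro-rata value split: in-quota = $100,875.00 × 2,733/3,228 = $85,406.25; over-quota = $100,875.00 − $85,406.25 = $15,468.75.
In-quota duty = $85,406.25 × 8% = $6,832.50. Over-quota duty = $15,468.75 × 35.5% = $5,491.41.
Line duty = $6,832.50 + $5,491.41 = $12,323.91.
Line 2 (7502.84, Tyrica, 2,773 kg, $322,583.09):
Base rate for 7502.84 is 5.5%.
Additional duty on 7502.84 from Tyrica: +43.2%. Applied ad valorem rate: 5.5% + 43.2% = 48.7%.
Duty = $322,583.09 × 48.7% = $157,097.96.
Line 3 (2537.53, Vinania, 810 units, $113,205.60):
Base rate for 2537.53 is 25%.
Origin Vinania qualifies under the Corius–Vinania agreement and 2537.53 is covered: preferential rate 18.5% applies instead.
The additional-duty order on 2537.53 targets Tyrica, not Vinania; it does not apply.
Duty = $113,205.60 × 18.5% = $20,943.04.
Total = $12,323.91 + $157,097.96 + $20,943.04 = $190,364.91.

$190,364.91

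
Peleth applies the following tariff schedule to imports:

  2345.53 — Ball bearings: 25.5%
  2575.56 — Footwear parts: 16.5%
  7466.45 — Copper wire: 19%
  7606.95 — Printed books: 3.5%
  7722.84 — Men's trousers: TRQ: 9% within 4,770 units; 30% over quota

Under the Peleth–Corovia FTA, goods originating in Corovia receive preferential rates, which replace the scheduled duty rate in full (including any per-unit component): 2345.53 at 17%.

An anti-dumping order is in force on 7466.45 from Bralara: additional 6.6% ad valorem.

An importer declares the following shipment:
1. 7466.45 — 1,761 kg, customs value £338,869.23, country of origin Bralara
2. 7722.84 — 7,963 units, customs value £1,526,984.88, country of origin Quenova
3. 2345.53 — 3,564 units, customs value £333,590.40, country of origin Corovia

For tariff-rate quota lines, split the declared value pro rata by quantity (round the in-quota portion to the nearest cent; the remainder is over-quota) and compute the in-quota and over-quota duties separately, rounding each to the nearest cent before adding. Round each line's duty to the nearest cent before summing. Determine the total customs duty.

£409,470.36

Line 1 (7466.45, Bralara, 1,761 kg, £338,869.23):
Base rate for 7466.45 is 19%.
Additional duty on 7466.45 from Bralara: +6.6%. Applied ad valorem rate: 19% + 6.6% = 25.6%.
Duty = £338,869.23 × 25.6% = £86,750.52.
Line 2 (7722.84, Quenova, 7,963 units, £1,526,984.88):
Code 7722.84 is under a tariff-rate quota (threshold 4,770 units). In-quota: 4,770 units at 9%; over-quota: 3,193 units at 30%.
Pro-rata value split: in-quota = £1,526,984.88 × 4,770/7,963 = £914,695.20; over-quota = £1,526,984.88 − £914,695.20 = £612,289.68.
In-quota duty = £914,695.20 × 9% = £82,322.57. Over-quota duty = £612,289.68 × 30% = £183,686.90.
Line duty = £82,322.57 + £183,686.90 = £266,009.47.
Line 3 (2345.53, Corovia, 3,564 units, £333,590.40):
Base rate for 2345.53 is 25.5%.
Origin Corovia qualifies under the Peleth–Corovia agreement and 2345.53 is covered: preferential rate 17% applies instead.
Duty = £333,590.40 × 17% = £56,710.37.
Total = £86,750.52 + £266,009.47 + £56,710.37 = £409,470.36.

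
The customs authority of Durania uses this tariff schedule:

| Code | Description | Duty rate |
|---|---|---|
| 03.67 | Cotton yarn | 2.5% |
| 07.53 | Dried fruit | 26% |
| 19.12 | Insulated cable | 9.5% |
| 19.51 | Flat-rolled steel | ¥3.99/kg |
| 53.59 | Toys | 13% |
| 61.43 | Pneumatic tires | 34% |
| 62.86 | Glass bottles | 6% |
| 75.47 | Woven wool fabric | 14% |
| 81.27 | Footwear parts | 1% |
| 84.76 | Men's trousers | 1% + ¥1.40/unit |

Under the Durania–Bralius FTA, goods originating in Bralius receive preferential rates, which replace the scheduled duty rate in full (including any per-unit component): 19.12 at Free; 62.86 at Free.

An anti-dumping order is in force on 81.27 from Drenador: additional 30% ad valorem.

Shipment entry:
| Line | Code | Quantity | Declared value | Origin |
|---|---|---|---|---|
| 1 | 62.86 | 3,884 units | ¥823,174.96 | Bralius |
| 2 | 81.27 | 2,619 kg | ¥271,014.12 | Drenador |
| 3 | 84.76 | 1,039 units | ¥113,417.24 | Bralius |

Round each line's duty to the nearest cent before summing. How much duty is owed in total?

¥86,603.15

Line 1 (62.86, Bralius, 3,884 units, ¥823,174.96):
Base rate for 62.86 is 6%.
Origin Bralius qualifies under the Durania–Bralius agreement and 62.86 is covered: preferential rate Free applies instead.
Duty = ¥823,174.96 × 0% = ¥0.00.
Line 2 (81.27, Drenador, 2,619 kg, ¥271,014.12):
Base rate for 81.27 is 1%.
Additional duty on 81.27 from Drenador: +30%. Applied ad valorem rate: 1% + 30% = 31%.
Duty = ¥271,014.12 × 31% = ¥84,014.38.
Line 3 (84.76, Bralius, 1,039 units, ¥113,417.24):
Base rate for 84.76 is 1% + ¥1.40/unit.
Origin Bralius is the FTA partner but 84.76 is not on the preference list; base rate stands.
Duty = ¥113,417.24 × 1% + 1,039 × ¥1.40 = ¥2,588.77.
Total = ¥0.00 + ¥84,014.38 + ¥2,588.77 = ¥86,603.15.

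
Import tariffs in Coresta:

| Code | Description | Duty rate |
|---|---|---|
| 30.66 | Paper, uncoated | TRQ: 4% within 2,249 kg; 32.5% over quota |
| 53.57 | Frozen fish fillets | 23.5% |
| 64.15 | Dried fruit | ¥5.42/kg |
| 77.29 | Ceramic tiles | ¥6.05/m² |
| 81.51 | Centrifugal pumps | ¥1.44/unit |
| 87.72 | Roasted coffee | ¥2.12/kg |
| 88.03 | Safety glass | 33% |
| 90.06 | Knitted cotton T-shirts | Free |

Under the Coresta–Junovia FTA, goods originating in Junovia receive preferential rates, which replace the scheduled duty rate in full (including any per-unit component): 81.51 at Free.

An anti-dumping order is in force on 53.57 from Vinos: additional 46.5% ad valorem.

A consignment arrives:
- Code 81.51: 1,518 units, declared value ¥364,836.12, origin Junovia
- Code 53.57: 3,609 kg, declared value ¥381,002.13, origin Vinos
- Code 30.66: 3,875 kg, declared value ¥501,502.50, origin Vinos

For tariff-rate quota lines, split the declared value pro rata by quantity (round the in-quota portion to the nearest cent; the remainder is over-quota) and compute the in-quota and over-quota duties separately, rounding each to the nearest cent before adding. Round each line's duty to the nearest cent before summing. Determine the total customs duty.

¥346,736.11

Line 1 (81.51, Junovia, 1,518 units, ¥364,836.12):
Base rate for 81.51 is ¥1.44/unit.
Origin Junovia qualifies under the Coresta–Junovia agreement and 81.51 is covered: preferential rate Free applies instead.
Duty = ¥364,836.12 × 0% = ¥0.00.
Line 2 (53.57, Vinos, 3,609 kg, ¥381,002.13):
Base rate for 53.57 is 23.5%.
Additional duty on 53.57 from Vinos: +46.5%. Applied ad valorem rate: 23.5% + 46.5% = 70%.
Duty = ¥381,002.13 × 70% = ¥266,701.49.
Line 3 (30.66, Vinos, 3,875 kg, ¥501,502.50):
Code 30.66 is under a tariff-rate quota (threshold 2,249 kg). In-quota: 2,249 kg at 4%; over-quota: 1,626 kg at 32.5%.
Pro-rata value split: in-quota = ¥501,502.50 × 2,249/3,875 = ¥291,065.58; over-quota = ¥501,502.50 − ¥291,065.58 = ¥210,436.92.
In-quota duty = ¥291,065.58 × 4% = ¥11,642.62. Over-quota duty = ¥210,436.92 × 32.5% = ¥68,392.00.
Line duty = ¥11,642.62 + ¥68,392.00 = ¥80,034.62.
Total = ¥0.00 + ¥266,701.49 + ¥80,034.62 = ¥346,736.11.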